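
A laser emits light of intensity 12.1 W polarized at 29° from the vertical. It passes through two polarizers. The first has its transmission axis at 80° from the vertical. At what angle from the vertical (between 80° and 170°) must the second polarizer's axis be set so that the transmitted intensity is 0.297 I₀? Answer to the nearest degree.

θ ≈ 110°

I₁ = I₀ cos²(80° − 29°) = I₀ cos²(51°) = 0.396 I₀.
Need I₂/I₀ = 0.297, so cos²(θ − 80°) = 0.297 / 0.396 = 0.7499.
θ − 80° = arccos(√0.7499) = 30.0°, giving θ ≈ 80 + 30.0 = 110.0°.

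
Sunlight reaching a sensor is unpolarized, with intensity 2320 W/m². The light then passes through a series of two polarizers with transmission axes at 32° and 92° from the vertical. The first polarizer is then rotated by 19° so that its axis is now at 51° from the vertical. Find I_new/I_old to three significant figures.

I_new/I_old ≈ 2.28

Before rotation:
Unpolarized light through the first polarizer → I₁ = ½ I₀, now polarized at 32°.
I₂ = I₁ cos²(92° − 32°) = 0.5 I₀ · cos²(60°) = 0.125 I₀.
After rotation:
Unpolarized light through the first polarizer → I₁ = ½ I₀, now polarized at 51°.
I₂ = I₁ cos²(92° − 51°) = 0.5 I₀ · cos²(41°) = 0.2848 I₀.
Ratio = 0.2848 / 0.125 = 2.278.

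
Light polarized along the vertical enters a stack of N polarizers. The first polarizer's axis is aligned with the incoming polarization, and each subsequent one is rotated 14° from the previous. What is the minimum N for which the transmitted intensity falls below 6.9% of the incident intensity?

N = 46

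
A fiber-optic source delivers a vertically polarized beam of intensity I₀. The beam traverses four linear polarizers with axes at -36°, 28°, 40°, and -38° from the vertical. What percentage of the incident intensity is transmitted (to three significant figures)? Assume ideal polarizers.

≈ 0.520%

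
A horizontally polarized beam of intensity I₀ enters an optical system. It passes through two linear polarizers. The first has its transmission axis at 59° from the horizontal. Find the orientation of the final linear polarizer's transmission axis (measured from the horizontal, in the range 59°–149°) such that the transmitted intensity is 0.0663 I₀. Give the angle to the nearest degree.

θ ≈ 119°

I₁ = I₀ cos²(59° − 0°) = I₀ cos²(59°) = 0.2653 I₀.
Need I₂/I₀ = 0.0663, so cos²(θ − 59°) = 0.0663 / 0.2653 = 0.2499.
θ − 59° = arccos(√0.2499) = 60.0°, giving θ ≈ 59 + 60.0 = 119.0°.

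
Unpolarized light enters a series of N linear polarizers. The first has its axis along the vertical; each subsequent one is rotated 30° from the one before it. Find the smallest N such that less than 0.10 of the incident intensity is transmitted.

First polarizer halves the unpolarized light: factor 1/2.
Each further stage multiplies by cos²(30°) = 0.75.
After N polarizers: T = 0.5·0.75^(N−1). Require T < 0.10 ⇒ N−1 > ln(0.10/0.5)/ln(0.75) = 5.59, so N−1 ≥ 6 and N = 7.
Check: N=7 gives T = 0.08899 < 0.10; N=6 gives T = 0.1187.

N = 7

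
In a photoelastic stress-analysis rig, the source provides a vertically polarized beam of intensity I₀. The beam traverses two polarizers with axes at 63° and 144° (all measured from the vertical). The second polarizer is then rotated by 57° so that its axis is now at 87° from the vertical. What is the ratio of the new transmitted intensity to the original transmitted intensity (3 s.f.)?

I_new/I_old ≈ 34.1

Before rotation:
I₁ = I₀ cos²(63° − 0°) = I₀ cos²(63°) = 0.2061 I₀.
I₂ = I₁ cos²(144° − 63°) = 0.2061 I₀ · cos²(81°) = 0.005044 I₀.
After rotation:
I₁ = I₀ cos²(63° − 0°) = I₀ cos²(63°) = 0.2061 I₀.
I₂ = I₁ cos²(87° − 63°) = 0.2061 I₀ · cos²(24°) = 0.172 I₀.
Ratio = 0.172 / 0.005044 = 34.1.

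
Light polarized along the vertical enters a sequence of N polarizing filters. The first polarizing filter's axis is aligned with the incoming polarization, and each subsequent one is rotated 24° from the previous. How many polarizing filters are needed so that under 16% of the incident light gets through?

N = 12

First polarizer is aligned with the polarization: full transmission.
Each further stage multiplies by cos²(24°) = 0.8346.
After N polarizers: T = 0.8346^(N−1). Require T < 0.16 ⇒ N−1 > ln(0.16)/ln(0.8346) = 10.13, so N−1 ≥ 11 and N = 12.
Check: N=12 gives T = 0.1368 < 0.16; N=11 gives T = 0.1639.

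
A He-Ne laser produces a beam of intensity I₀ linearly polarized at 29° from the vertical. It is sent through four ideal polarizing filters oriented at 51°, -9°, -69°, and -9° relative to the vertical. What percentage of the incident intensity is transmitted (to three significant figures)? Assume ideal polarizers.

I₁ = I₀ cos²(51° − 29°) = I₀ cos²(22°) = 0.8597 I₀.
I₂ = I₁ cos²(-9° − 51°) = 0.8597 I₀ · cos²(60°) = 0.2149 I₀.
I₃ = I₂ cos²(-69° + 9°) = 0.2149 I₀ · cos²(60°) = 0.05373 I₀.
I₄ = I₃ cos²(-9° + 69°) = 0.05373 I₀ · cos²(60°) = 0.01343 I₀.
That is 1.343% of the incident intensity.

≈ 1.34%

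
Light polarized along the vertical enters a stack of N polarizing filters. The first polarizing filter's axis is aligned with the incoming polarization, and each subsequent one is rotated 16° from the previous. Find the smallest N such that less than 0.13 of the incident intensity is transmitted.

N = 27

First polarizer is aligned with the polarization: full transmission.
Each further stage multiplies by cos²(16°) = 0.924.
After N polarizers: T = 0.924^(N−1). Require T < 0.13 ⇒ N−1 > ln(0.13)/ln(0.924) = 25.82, so N−1 ≥ 26 and N = 27.
Check: N=27 gives T = 0.1282 < 0.13; N=26 gives T = 0.1387.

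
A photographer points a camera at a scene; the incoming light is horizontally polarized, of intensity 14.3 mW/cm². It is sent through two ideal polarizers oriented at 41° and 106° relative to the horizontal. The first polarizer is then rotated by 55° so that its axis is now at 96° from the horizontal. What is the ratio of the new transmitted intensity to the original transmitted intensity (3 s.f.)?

Before rotation:
I₁ = I₀ cos²(41° − 0°) = I₀ cos²(41°) = 0.5696 I₀.
I₂ = I₁ cos²(106° − 41°) = 0.5696 I₀ · cos²(65°) = 0.1017 I₀.
After rotation:
I₁ = I₀ cos²(96° − 0°) = I₀ cos²(84°) = 0.01093 I₀.
I₂ = I₁ cos²(106° − 96°) = 0.01093 I₀ · cos²(10°) = 0.0106 I₀.
Ratio = 0.0106 / 0.1017 = 0.1042.

I_new/I_old ≈ 0.104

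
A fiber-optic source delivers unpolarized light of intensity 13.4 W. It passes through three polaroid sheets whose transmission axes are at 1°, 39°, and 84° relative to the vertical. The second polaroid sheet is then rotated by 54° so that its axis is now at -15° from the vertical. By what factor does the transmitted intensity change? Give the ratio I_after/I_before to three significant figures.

Before rotation:
Unpolarized light through the first polarizer → I₁ = ½ I₀, now polarized at 1°.
I₂ = I₁ cos²(39° − 1°) = 0.5 I₀ · cos²(38°) = 0.3105 I₀.
I₃ = I₂ cos²(84° − 39°) = 0.3105 I₀ · cos²(45°) = 0.1552 I₀.
After rotation:
Unpolarized light through the first polarizer → I₁ = ½ I₀, now polarized at 1°.
I₂ = I₁ cos²(-15° − 1°) = 0.5 I₀ · cos²(16°) = 0.462 I₀.
Angle between axes 2 and 3: 81°. I₃ = 0.462 I₀ · cos²(81°) = 0.01131 I₀.
Ratio = 0.01131 / 0.1552 = 0.07283.

I_new/I_old ≈ 0.0728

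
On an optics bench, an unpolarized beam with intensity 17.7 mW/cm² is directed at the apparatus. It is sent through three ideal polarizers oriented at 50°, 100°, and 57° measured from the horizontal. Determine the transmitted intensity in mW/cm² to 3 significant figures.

I ≈ 1.96 mW/cm²

Unpolarized light through the first polarizer → I₁ = 17.7 mW/cm²/2 = 8.85 mW/cm², polarized at 50°.
I₂ = I₁ · cos²(50°) = 8.85 · 0.4132 = 3.657 mW/cm².
I₃ = I₂ · cos²(43°) = 3.657 · 0.5349 = 1.956 mW/cm².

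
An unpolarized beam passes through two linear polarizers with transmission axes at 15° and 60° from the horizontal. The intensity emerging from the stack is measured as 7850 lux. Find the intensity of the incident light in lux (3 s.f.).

I₀ ≈ 3.14e4 lux

Unpolarized light through the first polarizer → I₁ = ½ I₀, now polarized at 15°.
I₂ = I₁ cos²(60° − 15°) = 0.5 I₀ · cos²(45°) = 0.25 I₀.
So 7850 lux = 0.25 I₀, giving I₀ = 7850/0.25 = 3.14e+04 lux.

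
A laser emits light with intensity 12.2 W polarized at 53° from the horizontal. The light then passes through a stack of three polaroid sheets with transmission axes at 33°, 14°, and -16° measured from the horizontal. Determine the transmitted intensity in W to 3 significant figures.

I ≈ 7.22 W

I₁ = 12.2 W · cos²(20°) = 10.77 W.
I₂ = I₁ · cos²(19°) = 10.77 · 0.894 = 9.631 W.
I₃ = I₂ · cos²(30°) = 9.631 · 0.75 = 7.223 W.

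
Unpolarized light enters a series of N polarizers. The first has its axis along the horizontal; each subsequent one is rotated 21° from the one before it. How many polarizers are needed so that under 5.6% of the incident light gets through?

N = 17

First polarizer halves the unpolarized light: factor 1/2.
Each further stage multiplies by cos²(21°) = 0.8716.
After N polarizers: T = 0.5·0.8716^(N−1). Require T < 0.056 ⇒ N−1 > ln(0.056/0.5)/ln(0.8716) = 15.93, so N−1 ≥ 16 and N = 17.
Check: N=17 gives T = 0.05544 < 0.056; N=16 gives T = 0.06361.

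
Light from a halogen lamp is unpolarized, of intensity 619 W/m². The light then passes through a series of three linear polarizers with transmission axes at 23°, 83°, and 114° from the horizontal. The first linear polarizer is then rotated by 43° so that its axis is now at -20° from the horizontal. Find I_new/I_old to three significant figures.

Before rotation:
Unpolarized light through the first polarizer → I₁ = ½ I₀, now polarized at 23°.
I₂ = I₁ cos²(83° − 23°) = 0.5 I₀ · cos²(60°) = 0.125 I₀.
I₃ = I₂ cos²(114° − 83°) = 0.125 I₀ · cos²(31°) = 0.09184 I₀.
After rotation:
Unpolarized light through the first polarizer → I₁ = ½ I₀, now polarized at -20°.
Angle between axes 1 and 2: 77°. I₂ = 0.5 I₀ · cos²(77°) = 0.0253 I₀.
I₃ = I₂ cos²(114° − 83°) = 0.0253 I₀ · cos²(31°) = 0.01859 I₀.
Ratio = 0.01859 / 0.09184 = 0.2024.

I_new/I_old ≈ 0.202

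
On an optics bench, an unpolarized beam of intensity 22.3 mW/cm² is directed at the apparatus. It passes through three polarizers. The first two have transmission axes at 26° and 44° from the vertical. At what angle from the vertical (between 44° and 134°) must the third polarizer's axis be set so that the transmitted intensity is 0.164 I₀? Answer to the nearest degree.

Unpolarized light through the first polarizer → I₁ = ½ I₀, now polarized at 26°.
I₂ = I₁ cos²(44° − 26°) = 0.5 I₀ · cos²(18°) = 0.4523 I₀.
Need I₃/I₀ = 0.164, so cos²(θ − 44°) = 0.164 / 0.4523 = 0.3626.
θ − 44° = arccos(√0.3626) = 53.0°, giving θ ≈ 44 + 53.0 = 97.0°.

θ ≈ 97°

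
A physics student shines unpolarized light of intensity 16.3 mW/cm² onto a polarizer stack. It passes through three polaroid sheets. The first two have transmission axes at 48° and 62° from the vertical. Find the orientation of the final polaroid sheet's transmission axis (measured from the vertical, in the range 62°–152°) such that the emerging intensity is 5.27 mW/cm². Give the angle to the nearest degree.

θ ≈ 96°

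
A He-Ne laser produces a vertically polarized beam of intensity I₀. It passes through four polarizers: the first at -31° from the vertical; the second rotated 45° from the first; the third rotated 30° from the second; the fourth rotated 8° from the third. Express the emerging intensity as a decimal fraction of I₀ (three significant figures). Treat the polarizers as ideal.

By Malus's law, I₁ = I₀ cos²(-31° − 0°) = I₀ cos²(31°) = 0.7347 I₀.
I₂ = I₁ cos²(45°) = 0.7347 · 0.5 I₀ = 0.3674 I₀.
I₃ = I₂ cos²(30°) = 0.3674 · 0.75 I₀ = 0.2755 I₀.
I₄ = I₃ cos²(8°) = 0.2755 · 0.9806 I₀ = 0.2702 I₀.
Transmitted fraction = 0.2702.

≈ 0.270 I₀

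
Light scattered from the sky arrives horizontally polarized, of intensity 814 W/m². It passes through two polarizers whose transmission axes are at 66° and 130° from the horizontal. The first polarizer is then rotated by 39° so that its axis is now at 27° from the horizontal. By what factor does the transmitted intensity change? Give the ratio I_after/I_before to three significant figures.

Before rotation:
I₁ = I₀ cos²(66° − 0°) = I₀ cos²(66°) = 0.1654 I₀.
I₂ = I₁ cos²(130° − 66°) = 0.1654 I₀ · cos²(64°) = 0.03179 I₀.
After rotation:
I₁ = I₀ cos²(27° − 0°) = I₀ cos²(27°) = 0.7939 I₀.
Angle between axes 1 and 2: 77°. I₂ = 0.7939 I₀ · cos²(77°) = 0.04017 I₀.
Ratio = 0.04017 / 0.03179 = 1.264.

I_new/I_old ≈ 1.26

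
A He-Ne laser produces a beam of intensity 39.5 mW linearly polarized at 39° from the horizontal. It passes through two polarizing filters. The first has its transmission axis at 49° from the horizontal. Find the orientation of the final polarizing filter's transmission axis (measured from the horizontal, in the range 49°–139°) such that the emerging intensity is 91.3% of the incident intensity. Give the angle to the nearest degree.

θ ≈ 63°

By Malus's law, I₁ = I₀ cos²(49° − 39°) = I₀ cos²(10°) = 0.9698 I₀.
Need I₂/I₀ = 0.913, so cos²(θ − 49°) = 0.913 / 0.9698 = 0.9414.
θ − 49° = arccos(√0.9414) = 14.0°, giving θ ≈ 49 + 14.0 = 63.0°.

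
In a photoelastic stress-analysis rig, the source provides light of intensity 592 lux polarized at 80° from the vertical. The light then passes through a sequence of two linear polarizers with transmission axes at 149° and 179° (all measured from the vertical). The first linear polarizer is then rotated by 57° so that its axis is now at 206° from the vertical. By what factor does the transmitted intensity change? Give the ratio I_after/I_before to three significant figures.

I_new/I_old ≈ 2.85

Before rotation:
By Malus's law, I₁ = I₀ cos²(149° − 80°) = I₀ cos²(69°) = 0.1284 I₀.
I₂ = I₁ cos²(179° − 149°) = 0.1284 I₀ · cos²(30°) = 0.09632 I₀.
After rotation:
I₁ = I₀ cos²(206° − 80°) = I₀ cos²(54°) = 0.3455 I₀.
I₂ = I₁ cos²(179° − 206°) = 0.3455 I₀ · cos²(27°) = 0.2743 I₀.
Ratio = 0.2743 / 0.09632 = 2.848.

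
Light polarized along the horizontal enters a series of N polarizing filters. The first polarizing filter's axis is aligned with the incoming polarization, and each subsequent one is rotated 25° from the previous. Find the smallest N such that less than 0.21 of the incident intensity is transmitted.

First polarizer is aligned with the polarization: full transmission.
Each further stage multiplies by cos²(25°) = 0.8214.
After N polarizers: T = 0.8214^(N−1). Require T < 0.21 ⇒ N−1 > ln(0.21)/ln(0.8214) = 7.93, so N−1 ≥ 8 and N = 9.
Check: N=9 gives T = 0.2072 < 0.21; N=8 gives T = 0.2523.

N = 9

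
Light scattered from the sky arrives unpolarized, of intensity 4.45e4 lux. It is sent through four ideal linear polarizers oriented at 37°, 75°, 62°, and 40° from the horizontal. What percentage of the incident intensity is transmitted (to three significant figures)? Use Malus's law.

≈ 25.3%

Unpolarized light through the first polarizer → I₁ = 4.45e4 lux/2 = 2.225e+04 lux, polarized at 37°.
I₂ = I₁ · cos²(38°) = 2.225e+04 · 0.621 = 1.382e+04 lux.
I₃ = I₂ · cos²(13°) = 1.382e+04 · 0.9494 = 1.312e+04 lux.
I₄ = I₃ · cos²(22°) = 1.312e+04 · 0.8597 = 1.128e+04 lux.
That is 25.34% of the incident intensity.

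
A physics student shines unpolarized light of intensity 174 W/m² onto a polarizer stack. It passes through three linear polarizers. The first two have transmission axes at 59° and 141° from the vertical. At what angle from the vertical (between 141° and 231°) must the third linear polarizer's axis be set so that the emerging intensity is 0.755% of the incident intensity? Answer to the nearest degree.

θ ≈ 169°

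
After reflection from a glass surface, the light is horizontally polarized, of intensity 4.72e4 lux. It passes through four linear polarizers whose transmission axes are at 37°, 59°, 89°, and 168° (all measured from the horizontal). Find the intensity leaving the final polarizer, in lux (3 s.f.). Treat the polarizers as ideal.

I ≈ 707 lux

By Malus's law, I₁ = 4.72e4 lux · cos²(37°) = 3.011e+04 lux.
I₂ = I₁ · cos²(22°) = 3.011e+04 · 0.8597 = 2.588e+04 lux.
I₃ = I₂ · cos²(30°) = 2.588e+04 · 0.75 = 1.941e+04 lux.
I₄ = I₃ · cos²(79°) = 1.941e+04 · 0.03641 = 706.7 lux.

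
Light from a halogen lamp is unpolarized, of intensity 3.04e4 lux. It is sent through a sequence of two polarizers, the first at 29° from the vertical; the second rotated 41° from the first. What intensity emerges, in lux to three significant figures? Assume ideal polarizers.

Unpolarized light through the first polarizer → I₁ = 3.04e4 lux/2 = 1.52e+04 lux, polarized at 29°.
I₂ = I₁ · cos²(41°) = 1.52e+04 · 0.5696 = 8658 lux.

I ≈ 8660 lux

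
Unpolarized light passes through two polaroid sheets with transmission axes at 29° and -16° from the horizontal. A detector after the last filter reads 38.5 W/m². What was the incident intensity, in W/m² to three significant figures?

I₀ ≈ 154 W/m²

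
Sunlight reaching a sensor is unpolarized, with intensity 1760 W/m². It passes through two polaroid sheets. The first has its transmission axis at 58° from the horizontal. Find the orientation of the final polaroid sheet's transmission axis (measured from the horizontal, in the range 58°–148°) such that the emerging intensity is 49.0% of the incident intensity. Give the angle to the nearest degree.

θ ≈ 66°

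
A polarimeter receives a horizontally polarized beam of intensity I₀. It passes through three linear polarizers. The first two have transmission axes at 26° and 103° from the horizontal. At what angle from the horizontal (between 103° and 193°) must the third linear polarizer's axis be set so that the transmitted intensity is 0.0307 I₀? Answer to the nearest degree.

θ ≈ 133°

By Malus's law, I₁ = I₀ cos²(26° − 0°) = I₀ cos²(26°) = 0.8078 I₀.
I₂ = I₁ cos²(103° − 26°) = 0.8078 I₀ · cos²(77°) = 0.04088 I₀.
Need I₃/I₀ = 0.0307, so cos²(θ − 103°) = 0.0307 / 0.04088 = 0.751.
θ − 103° = arccos(√0.751) = 29.9°, giving θ ≈ 103 + 29.9 = 132.9°.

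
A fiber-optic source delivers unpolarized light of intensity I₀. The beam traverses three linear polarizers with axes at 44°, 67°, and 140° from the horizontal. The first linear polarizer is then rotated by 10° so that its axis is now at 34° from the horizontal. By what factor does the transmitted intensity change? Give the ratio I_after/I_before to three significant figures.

I_new/I_old ≈ 0.830

Before rotation:
Unpolarized light through the first polarizer → I₁ = ½ I₀, now polarized at 44°.
I₂ = I₁ cos²(67° − 44°) = 0.5 I₀ · cos²(23°) = 0.4237 I₀.
I₃ = I₂ cos²(140° − 67°) = 0.4237 I₀ · cos²(73°) = 0.03622 I₀.
After rotation:
Unpolarized light through the first polarizer → I₁ = ½ I₀, now polarized at 34°.
I₂ = I₁ cos²(67° − 34°) = 0.5 I₀ · cos²(33°) = 0.3517 I₀.
I₃ = I₂ cos²(140° − 67°) = 0.3517 I₀ · cos²(73°) = 0.03006 I₀.
Ratio = 0.03006 / 0.03622 = 0.8301.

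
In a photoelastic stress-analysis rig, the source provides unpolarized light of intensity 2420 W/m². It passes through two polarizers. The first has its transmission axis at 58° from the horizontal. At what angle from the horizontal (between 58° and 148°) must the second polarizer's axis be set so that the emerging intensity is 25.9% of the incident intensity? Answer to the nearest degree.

Unpolarized light through the first polarizer → I₁ = ½ I₀, now polarized at 58°.
Need I₂/I₀ = 0.259, so cos²(θ − 58°) = 0.259 / 0.5 = 0.518.
θ − 58° = arccos(√0.518) = 44.0°, giving θ ≈ 58 + 44.0 = 102.0°.

θ ≈ 102°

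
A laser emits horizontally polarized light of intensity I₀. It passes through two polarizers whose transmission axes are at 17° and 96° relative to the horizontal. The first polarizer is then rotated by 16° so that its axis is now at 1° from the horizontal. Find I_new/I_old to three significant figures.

I_new/I_old ≈ 0.228

Before rotation:
I₁ = I₀ cos²(17° − 0°) = I₀ cos²(17°) = 0.9145 I₀.
I₂ = I₁ cos²(96° − 17°) = 0.9145 I₀ · cos²(79°) = 0.0333 I₀.
After rotation:
I₁ = I₀ cos²(1° − 0°) = I₀ cos²(1°) = 0.9997 I₀.
Angle between axes 1 and 2: 85°. I₂ = 0.9997 I₀ · cos²(85°) = 0.007594 I₀.
Ratio = 0.007594 / 0.0333 = 0.2281.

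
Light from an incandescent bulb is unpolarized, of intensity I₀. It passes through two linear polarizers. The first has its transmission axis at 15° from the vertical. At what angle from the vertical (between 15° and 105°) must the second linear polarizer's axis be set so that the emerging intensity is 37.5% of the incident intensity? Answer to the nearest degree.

θ ≈ 45°

Unpolarized light through the first polarizer → I₁ = ½ I₀, now polarized at 15°.
Need I₂/I₀ = 0.375, so cos²(θ − 15°) = 0.375 / 0.5 = 0.75.
θ − 15° = arccos(√0.75) = 30.0°, giving θ ≈ 15 + 30.0 = 45.0°.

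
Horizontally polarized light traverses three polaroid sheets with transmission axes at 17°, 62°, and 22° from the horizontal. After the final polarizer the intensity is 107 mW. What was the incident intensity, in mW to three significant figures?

I₀ ≈ 399 mW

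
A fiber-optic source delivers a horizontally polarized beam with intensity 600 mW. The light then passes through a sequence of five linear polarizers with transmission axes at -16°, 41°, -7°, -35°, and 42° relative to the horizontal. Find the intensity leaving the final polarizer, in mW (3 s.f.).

I₁ = 600 mW · cos²(16°) = 554.4 mW.
I₂ = I₁ · cos²(57°) = 554.4 · 0.2966 = 164.5 mW.
I₃ = I₂ · cos²(48°) = 164.5 · 0.4477 = 73.63 mW.
I₄ = I₃ · cos²(28°) = 73.63 · 0.7796 = 57.4 mW.
I₅ = I₄ · cos²(77°) = 57.4 · 0.0506 = 2.905 mW.

I ≈ 2.90 mW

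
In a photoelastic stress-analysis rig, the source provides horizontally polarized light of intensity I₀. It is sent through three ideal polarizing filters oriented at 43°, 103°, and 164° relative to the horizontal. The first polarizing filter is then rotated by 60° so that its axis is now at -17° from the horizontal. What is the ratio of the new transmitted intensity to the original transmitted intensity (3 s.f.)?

Before rotation:
I₁ = I₀ cos²(43° − 0°) = I₀ cos²(43°) = 0.5349 I₀.
I₂ = I₁ cos²(103° − 43°) = 0.5349 I₀ · cos²(60°) = 0.1337 I₀.
I₃ = I₂ cos²(164° − 103°) = 0.1337 I₀ · cos²(61°) = 0.03143 I₀.
After rotation:
I₁ = I₀ cos²(-17° − 0°) = I₀ cos²(17°) = 0.9145 I₀.
Angle between axes 1 and 2: 60°. I₂ = 0.9145 I₀ · cos²(60°) = 0.2286 I₀.
I₃ = I₂ cos²(164° − 103°) = 0.2286 I₀ · cos²(61°) = 0.05374 I₀.
Ratio = 0.05374 / 0.03143 = 1.71.

I_new/I_old ≈ 1.71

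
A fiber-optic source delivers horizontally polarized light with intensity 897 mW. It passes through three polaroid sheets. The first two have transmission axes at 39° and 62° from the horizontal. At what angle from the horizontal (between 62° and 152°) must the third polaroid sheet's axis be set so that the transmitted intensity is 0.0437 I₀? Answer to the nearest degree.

I₁ = I₀ cos²(39° − 0°) = I₀ cos²(39°) = 0.604 I₀.
I₂ = I₁ cos²(62° − 39°) = 0.604 I₀ · cos²(23°) = 0.5117 I₀.
Need I₃/I₀ = 0.0437, so cos²(θ − 62°) = 0.0437 / 0.5117 = 0.08539.
θ − 62° = arccos(√0.08539) = 73.0°, giving θ ≈ 62 + 73.0 = 135.0°.

θ ≈ 135°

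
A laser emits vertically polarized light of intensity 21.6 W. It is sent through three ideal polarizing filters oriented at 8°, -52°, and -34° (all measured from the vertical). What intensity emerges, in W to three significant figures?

I ≈ 4.79 W

I₁ = 21.6 W · cos²(8°) = 21.18 W.
I₂ = I₁ · cos²(60°) = 21.18 · 0.25 = 5.295 W.
I₃ = I₂ · cos²(18°) = 5.295 · 0.9045 = 4.79 W.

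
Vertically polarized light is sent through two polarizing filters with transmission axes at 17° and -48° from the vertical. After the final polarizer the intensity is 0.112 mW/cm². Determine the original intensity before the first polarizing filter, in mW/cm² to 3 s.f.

I₁ = I₀ cos²(17° − 0°) = I₀ cos²(17°) = 0.9145 I₀.
I₂ = I₁ cos²(-48° − 17°) = 0.9145 I₀ · cos²(65°) = 0.1633 I₀.
So 0.112 mW/cm² = 0.1633 I₀, giving I₀ = 0.112/0.1633 = 0.6857 mW/cm².

I₀ ≈ 0.686 mW/cm²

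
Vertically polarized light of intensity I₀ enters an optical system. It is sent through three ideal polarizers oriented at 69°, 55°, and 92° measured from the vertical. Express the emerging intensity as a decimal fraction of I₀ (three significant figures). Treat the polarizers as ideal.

≈ 0.0771 I₀

I₁ = I₀ cos²(69° − 0°) = I₀ cos²(69°) = 0.1284 I₀.
I₂ = I₁ cos²(55° − 69°) = 0.1284 I₀ · cos²(14°) = 0.1209 I₀.
I₃ = I₂ cos²(92° − 55°) = 0.1209 I₀ · cos²(37°) = 0.07712 I₀.
Transmitted fraction = 0.07712.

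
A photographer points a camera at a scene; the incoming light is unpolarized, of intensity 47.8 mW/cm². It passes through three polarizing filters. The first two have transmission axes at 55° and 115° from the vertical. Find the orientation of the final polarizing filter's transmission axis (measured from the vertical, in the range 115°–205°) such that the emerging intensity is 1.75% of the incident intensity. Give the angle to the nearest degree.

Unpolarized light through the first polarizer → I₁ = ½ I₀, now polarized at 55°.
I₂ = I₁ cos²(115° − 55°) = 0.5 I₀ · cos²(60°) = 0.125 I₀.
Need I₃/I₀ = 0.0175, so cos²(θ − 115°) = 0.0175 / 0.125 = 0.14.
θ − 115° = arccos(√0.14) = 68.0°, giving θ ≈ 115 + 68.0 = 183.0°.

θ ≈ 183°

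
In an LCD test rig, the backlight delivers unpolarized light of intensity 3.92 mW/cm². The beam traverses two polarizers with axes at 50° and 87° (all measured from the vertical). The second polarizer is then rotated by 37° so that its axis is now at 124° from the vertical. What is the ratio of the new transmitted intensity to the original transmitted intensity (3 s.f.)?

Before rotation:
Unpolarized light through the first polarizer → I₁ = ½ I₀, now polarized at 50°.
I₂ = I₁ cos²(87° − 50°) = 0.5 I₀ · cos²(37°) = 0.3189 I₀.
After rotation:
Unpolarized light through the first polarizer → I₁ = ½ I₀, now polarized at 50°.
I₂ = I₁ cos²(124° − 50°) = 0.5 I₀ · cos²(74°) = 0.03799 I₀.
Ratio = 0.03799 / 0.3189 = 0.1191.

I_new/I_old ≈ 0.119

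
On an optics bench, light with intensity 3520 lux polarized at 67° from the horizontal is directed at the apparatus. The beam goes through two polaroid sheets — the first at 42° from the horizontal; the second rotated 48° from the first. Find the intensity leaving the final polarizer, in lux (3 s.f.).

By Malus's law, I₁ = 3520 lux · cos²(25°) = 2891 lux.
I₂ = I₁ · cos²(48°) = 2891 · 0.4477 = 1295 lux.

I ≈ 1290 lux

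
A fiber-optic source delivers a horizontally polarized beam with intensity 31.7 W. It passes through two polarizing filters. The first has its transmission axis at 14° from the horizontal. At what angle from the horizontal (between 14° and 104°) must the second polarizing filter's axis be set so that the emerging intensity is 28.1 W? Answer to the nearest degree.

θ ≈ 28°

I₁ = I₀ cos²(14° − 0°) = I₀ cos²(14°) = 0.9415 I₀.
Target fraction: 28.1 / 31.7 W = 0.8864 of I₀.
Need I₂/I₀ = 0.8864, so cos²(θ − 14°) = 0.8864 / 0.9415 = 0.9415.
θ − 14° = arccos(√0.9415) = 14.0°, giving θ ≈ 14 + 14.0 = 28.0°.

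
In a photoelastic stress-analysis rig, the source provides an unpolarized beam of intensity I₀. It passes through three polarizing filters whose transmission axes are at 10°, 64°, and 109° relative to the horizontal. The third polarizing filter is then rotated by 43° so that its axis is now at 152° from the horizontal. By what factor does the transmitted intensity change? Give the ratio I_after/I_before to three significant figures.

Before rotation:
Unpolarized light through the first polarizer → I₁ = ½ I₀, now polarized at 10°.
I₂ = I₁ cos²(64° − 10°) = 0.5 I₀ · cos²(54°) = 0.1727 I₀.
I₃ = I₂ cos²(109° − 64°) = 0.1727 I₀ · cos²(45°) = 0.08637 I₀.
After rotation:
Unpolarized light through the first polarizer → I₁ = ½ I₀, now polarized at 10°.
I₂ = I₁ cos²(64° − 10°) = 0.5 I₀ · cos²(54°) = 0.1727 I₀.
I₃ = I₂ cos²(152° − 64°) = 0.1727 I₀ · cos²(88°) = 0.0002104 I₀.
Ratio = 0.0002104 / 0.08637 = 0.002436.

I_new/I_old ≈ 0.00244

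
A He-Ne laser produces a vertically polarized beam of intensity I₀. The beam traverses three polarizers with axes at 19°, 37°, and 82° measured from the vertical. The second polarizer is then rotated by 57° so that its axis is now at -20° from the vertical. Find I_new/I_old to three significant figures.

Before rotation:
I₁ = I₀ cos²(19° − 0°) = I₀ cos²(19°) = 0.894 I₀.
I₂ = I₁ cos²(37° − 19°) = 0.894 I₀ · cos²(18°) = 0.8086 I₀.
I₃ = I₂ cos²(82° − 37°) = 0.8086 I₀ · cos²(45°) = 0.4043 I₀.
After rotation:
I₁ = I₀ cos²(19° − 0°) = I₀ cos²(19°) = 0.894 I₀.
I₂ = I₁ cos²(-20° − 19°) = 0.894 I₀ · cos²(39°) = 0.5399 I₀.
Angle between axes 2 and 3: 78°. I₃ = 0.5399 I₀ · cos²(78°) = 0.02334 I₀.
Ratio = 0.02334 / 0.4043 = 0.05773.

I_new/I_old ≈ 0.0577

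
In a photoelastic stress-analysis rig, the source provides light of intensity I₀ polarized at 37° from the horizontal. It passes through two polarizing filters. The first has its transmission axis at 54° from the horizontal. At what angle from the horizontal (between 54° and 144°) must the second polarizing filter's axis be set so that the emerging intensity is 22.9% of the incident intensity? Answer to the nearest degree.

I₁ = I₀ cos²(54° − 37°) = I₀ cos²(17°) = 0.9145 I₀.
Need I₂/I₀ = 0.229, so cos²(θ − 54°) = 0.229 / 0.9145 = 0.2504.
θ − 54° = arccos(√0.2504) = 60.0°, giving θ ≈ 54 + 60.0 = 114.0°.

θ ≈ 114°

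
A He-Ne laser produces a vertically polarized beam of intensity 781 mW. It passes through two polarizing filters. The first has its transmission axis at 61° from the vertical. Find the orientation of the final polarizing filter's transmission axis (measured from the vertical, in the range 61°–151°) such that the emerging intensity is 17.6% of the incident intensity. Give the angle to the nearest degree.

θ ≈ 91°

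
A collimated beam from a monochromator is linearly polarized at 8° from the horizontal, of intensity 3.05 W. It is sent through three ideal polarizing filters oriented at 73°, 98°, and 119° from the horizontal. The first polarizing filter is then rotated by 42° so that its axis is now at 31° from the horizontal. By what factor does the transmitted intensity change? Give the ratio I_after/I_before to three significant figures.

I_new/I_old ≈ 0.882

Before rotation:
I₁ = I₀ cos²(73° − 8°) = I₀ cos²(65°) = 0.1786 I₀.
I₂ = I₁ cos²(98° − 73°) = 0.1786 I₀ · cos²(25°) = 0.1467 I₀.
I₃ = I₂ cos²(119° − 98°) = 0.1467 I₀ · cos²(21°) = 0.1279 I₀.
After rotation:
I₁ = I₀ cos²(31° − 8°) = I₀ cos²(23°) = 0.8473 I₀.
I₂ = I₁ cos²(98° − 31°) = 0.8473 I₀ · cos²(67°) = 0.1294 I₀.
I₃ = I₂ cos²(119° − 98°) = 0.1294 I₀ · cos²(21°) = 0.1127 I₀.
Ratio = 0.1127 / 0.1279 = 0.8818.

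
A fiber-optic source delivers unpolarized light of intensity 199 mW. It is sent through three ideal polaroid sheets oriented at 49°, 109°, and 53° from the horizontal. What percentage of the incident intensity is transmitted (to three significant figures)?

≈ 3.91%

Unpolarized light through the first polarizer → I₁ = 199 mW/2 = 99.5 mW, polarized at 49°.
I₂ = I₁ · cos²(60°) = 99.5 · 0.25 = 24.88 mW.
I₃ = I₂ · cos²(56°) = 24.88 · 0.3127 = 7.778 mW.
That is 3.909% of the incident intensity.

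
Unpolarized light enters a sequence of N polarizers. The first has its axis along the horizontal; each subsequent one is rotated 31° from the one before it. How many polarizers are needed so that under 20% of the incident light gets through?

N = 4

First polarizer halves the unpolarized light: factor 1/2.
Each further stage multiplies by cos²(31°) = 0.7347.
After N polarizers: T = 0.5·0.7347^(N−1). Require T < 0.20 ⇒ N−1 > ln(0.20/0.5)/ln(0.7347) = 2.97, so N−1 ≥ 3 and N = 4.
Check: N=4 gives T = 0.1983 < 0.20; N=3 gives T = 0.2699.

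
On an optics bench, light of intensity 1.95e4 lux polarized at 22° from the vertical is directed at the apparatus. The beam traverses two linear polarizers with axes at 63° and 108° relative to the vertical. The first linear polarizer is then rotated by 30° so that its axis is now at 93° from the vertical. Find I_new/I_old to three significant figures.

I_new/I_old ≈ 0.347

Before rotation:
I₁ = I₀ cos²(63° − 22°) = I₀ cos²(41°) = 0.5696 I₀.
I₂ = I₁ cos²(108° − 63°) = 0.5696 I₀ · cos²(45°) = 0.2848 I₀.
After rotation:
I₁ = I₀ cos²(93° − 22°) = I₀ cos²(71°) = 0.106 I₀.
I₂ = I₁ cos²(108° − 93°) = 0.106 I₀ · cos²(15°) = 0.09889 I₀.
Ratio = 0.09889 / 0.2848 = 0.3472.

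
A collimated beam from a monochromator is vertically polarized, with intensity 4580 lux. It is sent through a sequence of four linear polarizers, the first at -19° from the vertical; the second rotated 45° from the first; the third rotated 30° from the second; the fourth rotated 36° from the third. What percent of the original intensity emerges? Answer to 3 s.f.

By Malus's law, I₁ = 4580 lux · cos²(19°) = 4095 lux.
I₂ = I₁ · cos²(45°) = 4095 · 0.5 = 2047 lux.
I₃ = I₂ · cos²(30°) = 2047 · 0.75 = 1535 lux.
I₄ = I₃ · cos²(36°) = 1535 · 0.6545 = 1005 lux.
That is 21.94% of the incident intensity.

≈ 21.9%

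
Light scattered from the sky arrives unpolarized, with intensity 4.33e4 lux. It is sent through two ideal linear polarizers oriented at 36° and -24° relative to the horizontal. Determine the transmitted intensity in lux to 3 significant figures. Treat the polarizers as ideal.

I ≈ 5410 lux

Unpolarized light through the first polarizer → I₁ = 4.33e4 lux/2 = 2.165e+04 lux, polarized at 36°.
I₂ = I₁ · cos²(60°) = 2.165e+04 · 0.25 = 5413 lux.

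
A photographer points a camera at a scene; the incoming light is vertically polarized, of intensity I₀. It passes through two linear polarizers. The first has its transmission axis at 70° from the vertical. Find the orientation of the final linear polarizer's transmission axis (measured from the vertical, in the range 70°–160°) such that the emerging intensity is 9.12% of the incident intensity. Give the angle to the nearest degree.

θ ≈ 98°

By Malus's law, I₁ = I₀ cos²(70° − 0°) = I₀ cos²(70°) = 0.117 I₀.
Need I₂/I₀ = 0.0912, so cos²(θ − 70°) = 0.0912 / 0.117 = 0.7796.
θ − 70° = arccos(√0.7796) = 28.0°, giving θ ≈ 70 + 28.0 = 98.0°.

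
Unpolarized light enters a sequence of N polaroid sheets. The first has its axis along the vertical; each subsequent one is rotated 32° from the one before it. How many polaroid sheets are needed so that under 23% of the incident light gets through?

First polarizer halves the unpolarized light: factor 1/2.
Each further stage multiplies by cos²(32°) = 0.7192.
After N polarizers: T = 0.5·0.7192^(N−1). Require T < 0.23 ⇒ N−1 > ln(0.23/0.5)/ln(0.7192) = 2.36, so N−1 ≥ 3 and N = 4.
Check: N=4 gives T = 0.186 < 0.23; N=3 gives T = 0.2586.

N = 4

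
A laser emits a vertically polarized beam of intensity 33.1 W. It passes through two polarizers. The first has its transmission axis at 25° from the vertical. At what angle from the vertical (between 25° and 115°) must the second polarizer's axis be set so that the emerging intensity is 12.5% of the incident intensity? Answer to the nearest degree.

By Malus's law, I₁ = I₀ cos²(25° − 0°) = I₀ cos²(25°) = 0.8214 I₀.
Need I₂/I₀ = 0.125, so cos²(θ − 25°) = 0.125 / 0.8214 = 0.1522.
θ − 25° = arccos(√0.1522) = 67.0°, giving θ ≈ 25 + 67.0 = 92.0°.

θ ≈ 92°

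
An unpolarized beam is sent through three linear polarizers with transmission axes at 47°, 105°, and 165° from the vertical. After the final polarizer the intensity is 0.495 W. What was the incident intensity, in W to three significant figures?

I₀ ≈ 14.1 W

Unpolarized light through the first polarizer → I₁ = ½ I₀, now polarized at 47°.
I₂ = I₁ cos²(105° − 47°) = 0.5 I₀ · cos²(58°) = 0.1404 I₀.
I₃ = I₂ cos²(165° − 105°) = 0.1404 I₀ · cos²(60°) = 0.0351 I₀.
So 0.495 W = 0.0351 I₀, giving I₀ = 0.495/0.0351 = 14.1 W.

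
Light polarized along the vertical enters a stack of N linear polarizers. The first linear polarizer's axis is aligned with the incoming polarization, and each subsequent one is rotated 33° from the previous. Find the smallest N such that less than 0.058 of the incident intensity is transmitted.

First polarizer is aligned with the polarization: full transmission.
Each further stage multiplies by cos²(33°) = 0.7034.
After N polarizers: T = 0.7034^(N−1). Require T < 0.058 ⇒ N−1 > ln(0.058)/ln(0.7034) = 8.09, so N−1 ≥ 9 and N = 10.
Check: N=10 gives T = 0.04214 < 0.058; N=9 gives T = 0.0599.

N = 10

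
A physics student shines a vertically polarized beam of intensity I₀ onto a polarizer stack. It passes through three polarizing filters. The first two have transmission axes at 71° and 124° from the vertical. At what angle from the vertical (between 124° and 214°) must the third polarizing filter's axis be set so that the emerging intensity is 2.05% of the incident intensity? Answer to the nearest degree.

θ ≈ 167°

I₁ = I₀ cos²(71° − 0°) = I₀ cos²(71°) = 0.106 I₀.
I₂ = I₁ cos²(124° − 71°) = 0.106 I₀ · cos²(53°) = 0.03839 I₀.
Need I₃/I₀ = 0.0205, so cos²(θ − 124°) = 0.0205 / 0.03839 = 0.534.
θ − 124° = arccos(√0.534) = 43.1°, giving θ ≈ 124 + 43.1 = 167.1°.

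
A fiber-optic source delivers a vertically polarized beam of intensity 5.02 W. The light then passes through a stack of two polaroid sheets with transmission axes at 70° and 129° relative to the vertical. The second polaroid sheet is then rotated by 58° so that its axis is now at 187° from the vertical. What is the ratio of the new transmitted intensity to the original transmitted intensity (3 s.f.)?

Before rotation:
I₁ = I₀ cos²(70° − 0°) = I₀ cos²(70°) = 0.117 I₀.
I₂ = I₁ cos²(129° − 70°) = 0.117 I₀ · cos²(59°) = 0.03103 I₀.
After rotation:
I₁ = I₀ cos²(70° − 0°) = I₀ cos²(70°) = 0.117 I₀.
Angle between axes 1 and 2: 63°. I₂ = 0.117 I₀ · cos²(63°) = 0.02411 I₀.
Ratio = 0.02411 / 0.03103 = 0.777.

I_new/I_old ≈ 0.777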